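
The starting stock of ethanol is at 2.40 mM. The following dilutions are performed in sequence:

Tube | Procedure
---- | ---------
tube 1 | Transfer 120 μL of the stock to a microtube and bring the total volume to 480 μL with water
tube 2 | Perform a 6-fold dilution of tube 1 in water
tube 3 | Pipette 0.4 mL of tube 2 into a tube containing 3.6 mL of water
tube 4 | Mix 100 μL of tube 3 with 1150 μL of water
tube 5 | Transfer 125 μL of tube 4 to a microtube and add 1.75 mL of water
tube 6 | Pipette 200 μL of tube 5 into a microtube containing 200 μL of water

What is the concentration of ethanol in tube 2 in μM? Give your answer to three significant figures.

100 μM

Step 1: 120 μL brought to 480 μL → factor 480/120 = 4
Step 2: 6-fold → factor 6
Dilution factor through tube 2 = 4 × 6 = 24
[tube 2] = 2.40 mM / 24 = 0.1000 mM = 100 μM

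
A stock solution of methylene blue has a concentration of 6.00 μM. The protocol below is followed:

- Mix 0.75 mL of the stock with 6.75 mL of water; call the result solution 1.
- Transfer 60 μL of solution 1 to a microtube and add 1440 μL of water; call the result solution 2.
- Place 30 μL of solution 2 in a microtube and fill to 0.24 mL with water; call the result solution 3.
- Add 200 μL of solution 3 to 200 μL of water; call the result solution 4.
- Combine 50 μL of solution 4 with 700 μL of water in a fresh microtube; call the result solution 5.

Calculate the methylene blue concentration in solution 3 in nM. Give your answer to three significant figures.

Step 1: 0.75 mL + 6.75 mL = 7.5 mL total → factor 7.5/0.75 = 10
Step 2: 60 μL + 1440 μL = 1500 μL total → factor 1500/60 = 25
Step 3: 30 μL brought to 0.24 mL → factor 240/30 = 8
Dilution factor through solution 3 = 10 × 25 × 8 = 2000
[solution 3] = 6.00 μM / 2000 = 0.003000 μM = 3.00 nM

3.00 nM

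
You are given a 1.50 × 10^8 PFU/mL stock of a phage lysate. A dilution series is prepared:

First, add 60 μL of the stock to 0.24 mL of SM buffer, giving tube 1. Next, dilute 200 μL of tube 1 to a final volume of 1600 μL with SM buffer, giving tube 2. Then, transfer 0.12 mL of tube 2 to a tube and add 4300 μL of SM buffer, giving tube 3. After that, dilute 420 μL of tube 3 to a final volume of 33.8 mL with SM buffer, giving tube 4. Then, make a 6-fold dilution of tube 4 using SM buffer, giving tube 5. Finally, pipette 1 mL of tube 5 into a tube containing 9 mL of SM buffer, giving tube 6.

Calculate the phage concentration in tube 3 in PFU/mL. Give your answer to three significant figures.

1.02 × 10^5 PFU/mL

Step 1: 60 μL + 0.24 mL = 300 μL total → factor 300/60 = 5
Step 2: 200 μL brought to 1600 μL → factor 1600/200 = 8
Step 3: 0.12 mL + 4300 μL = 4.42 mL total → factor 4.42/0.12 = 36.833
Dilution factor through tube 3 = 5 × 8 × 36.833 = 1473.3
[tube 3] = 1.50 × 10^8 PFU/mL / 1473.3 = 1.02 × 10^5 PFU/mL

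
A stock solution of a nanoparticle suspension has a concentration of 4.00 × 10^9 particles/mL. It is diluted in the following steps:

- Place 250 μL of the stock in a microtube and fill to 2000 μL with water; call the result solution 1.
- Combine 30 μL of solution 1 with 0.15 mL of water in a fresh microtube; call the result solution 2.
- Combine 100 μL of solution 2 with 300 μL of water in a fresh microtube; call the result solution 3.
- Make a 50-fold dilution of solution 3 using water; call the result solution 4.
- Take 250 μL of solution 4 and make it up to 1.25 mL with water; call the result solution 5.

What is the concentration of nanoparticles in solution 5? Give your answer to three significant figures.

8.33 × 10^4 particles/mL

Step 1: 250 μL brought to 2000 μL → factor 2000/250 = 8
Step 2: 30 μL + 0.15 mL = 180 μL total → factor 180/30 = 6
Step 3: 100 μL + 300 μL = 400 μL total → factor 400/100 = 4
Step 4: 50-fold → factor 50
Step 5: 250 μL brought to 1.25 mL → factor 1250/250 = 5
Overall dilution factor = 8 × 6 × 4 × 50 × 5 = 48000
Final = 4.00 × 10^9 particles/mL / 48000 = 8.33 × 10^4 particles/mL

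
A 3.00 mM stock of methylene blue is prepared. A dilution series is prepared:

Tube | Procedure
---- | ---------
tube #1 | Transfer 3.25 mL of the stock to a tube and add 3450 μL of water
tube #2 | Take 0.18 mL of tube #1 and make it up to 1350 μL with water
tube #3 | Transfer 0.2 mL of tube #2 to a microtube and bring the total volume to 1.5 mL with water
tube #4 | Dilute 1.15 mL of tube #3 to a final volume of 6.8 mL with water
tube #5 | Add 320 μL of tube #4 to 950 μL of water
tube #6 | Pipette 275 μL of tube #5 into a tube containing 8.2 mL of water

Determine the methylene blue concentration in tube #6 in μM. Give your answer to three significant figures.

0.0358 μM

Step 1: 3.25 mL + 3450 μL = 6.7 mL total → factor 6.7/3.25 = 2.0615
Step 2: 0.18 mL brought to 1350 μL → factor 1.35/0.18 = 7.5
Step 3: 0.2 mL brought to 1.5 mL → factor 1.5/0.2 = 7.5
Step 4: 1.15 mL brought to 6.8 mL → factor 6.8/1.15 = 5.913
Step 5: 320 μL + 950 μL = 1270 μL total → factor 1270/320 = 3.9688
Step 6: 275 μL + 8.2 mL = 8475 μL total → factor 8475/275 = 30.818
Overall dilution factor = 2.0615 × 7.5 × 7.5 × 5.913 × 3.9688 × 30.818 = 83866
Final = 3.00 mM / 83866 = 3.577 × 10^-5 mM = 0.0358 μM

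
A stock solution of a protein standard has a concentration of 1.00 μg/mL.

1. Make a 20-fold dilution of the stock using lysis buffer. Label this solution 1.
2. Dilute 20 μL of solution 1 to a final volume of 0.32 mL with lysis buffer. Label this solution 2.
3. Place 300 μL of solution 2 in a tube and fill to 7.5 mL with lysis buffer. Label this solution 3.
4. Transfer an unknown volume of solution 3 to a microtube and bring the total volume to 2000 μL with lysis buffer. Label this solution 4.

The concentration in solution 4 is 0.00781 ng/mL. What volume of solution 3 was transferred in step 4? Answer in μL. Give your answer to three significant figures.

125 μL

Step 1: 20-fold → factor 20
Step 2: 20 μL brought to 0.32 mL → factor 320/20 = 16
Step 3: 300 μL brought to 7.5 mL → factor 7500/300 = 25
Step 4: v brought to 2000 μL → factor = 2000 μL/v
Product of known-step factors = 8000
Overall factor = 1.00 μg/mL / (0.00781 ng/mL) = 1.2804 × 10^5
Step-4 factor = 1.2804 × 10^5 / 8000 = 16.005
v = 2000 μL / 16.005 = 125 μL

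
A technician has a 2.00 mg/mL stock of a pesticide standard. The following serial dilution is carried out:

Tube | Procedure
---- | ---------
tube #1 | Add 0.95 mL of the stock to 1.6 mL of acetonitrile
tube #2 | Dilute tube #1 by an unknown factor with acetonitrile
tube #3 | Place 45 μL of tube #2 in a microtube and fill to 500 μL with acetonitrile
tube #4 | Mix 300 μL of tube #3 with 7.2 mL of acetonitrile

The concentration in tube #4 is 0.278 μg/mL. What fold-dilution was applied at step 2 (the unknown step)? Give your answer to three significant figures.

9.65-fold

Step 1: 0.95 mL + 1.6 mL = 2.55 mL total → factor 2.55/0.95 = 2.6842
Step 2: unknown factor x
Step 3: 45 μL brought to 500 μL → factor 500/45 = 11.111
Step 4: 300 μL + 7.2 mL = 7500 μL total → factor 7500/300 = 25
Product of known-step factors = 745.61
Overall factor = 2.00 mg/mL / (0.278 μg/mL) = 7194.2
x = 7194.2 / 745.61 = 9.65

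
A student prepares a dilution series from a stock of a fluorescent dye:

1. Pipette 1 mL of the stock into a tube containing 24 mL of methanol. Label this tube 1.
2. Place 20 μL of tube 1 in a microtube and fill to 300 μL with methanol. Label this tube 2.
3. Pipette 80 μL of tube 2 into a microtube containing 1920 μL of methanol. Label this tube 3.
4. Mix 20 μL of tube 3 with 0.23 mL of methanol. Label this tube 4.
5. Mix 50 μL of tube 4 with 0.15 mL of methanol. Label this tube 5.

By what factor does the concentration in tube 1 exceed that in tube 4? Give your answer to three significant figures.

Step 1: 1 mL + 24 mL = 25 mL total → factor 25/1 = 25
Step 2: 20 μL brought to 300 μL → factor 300/20 = 15
Step 3: 80 μL + 1920 μL = 2000 μL total → factor 2000/80 = 25
Step 4: 20 μL + 0.23 mL = 250 μL total → factor 250/20 = 12.5
Dilution factor to tube 1 = 25; to tube 4 = 1.1719 × 10^5
[tube 1]/[tube 4] = (factor to tube 4)/(factor to tube 1) = 1.1719 × 10^5/25 = 4.69 × 10^3

4.69 × 10^3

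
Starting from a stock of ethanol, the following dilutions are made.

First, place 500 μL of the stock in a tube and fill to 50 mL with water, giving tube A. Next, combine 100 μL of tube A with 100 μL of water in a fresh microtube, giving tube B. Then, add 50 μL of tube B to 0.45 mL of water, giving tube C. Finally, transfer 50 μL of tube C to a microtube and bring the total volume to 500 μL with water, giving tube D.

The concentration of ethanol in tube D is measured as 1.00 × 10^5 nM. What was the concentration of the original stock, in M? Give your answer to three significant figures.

Step 1: 500 μL brought to 50 mL → factor 50000/500 = 100
Step 2: 100 μL + 100 μL = 200 μL total → factor 200/100 = 2
Step 3: 50 μL + 0.45 mL = 500 μL total → factor 500/50 = 10
Step 4: 50 μL brought to 500 μL → factor 500/50 = 10
Overall dilution factor = 100 × 2 × 10 × 10 = 20000
Stock = 1.00 × 10^5 nM × 20000 = 2.000 × 10^9 nM = 2.00 M

2.00 M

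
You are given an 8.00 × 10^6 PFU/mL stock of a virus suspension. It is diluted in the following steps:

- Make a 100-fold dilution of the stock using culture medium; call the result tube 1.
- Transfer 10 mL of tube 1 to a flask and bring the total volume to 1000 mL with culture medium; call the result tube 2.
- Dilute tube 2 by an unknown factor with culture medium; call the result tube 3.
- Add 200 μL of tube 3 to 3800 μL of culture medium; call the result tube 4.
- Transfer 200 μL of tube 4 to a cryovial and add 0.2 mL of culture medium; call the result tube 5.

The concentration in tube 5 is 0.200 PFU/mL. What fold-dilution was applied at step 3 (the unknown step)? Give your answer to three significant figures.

100-fold

Step 1: 100-fold → factor 100
Step 2: 10 mL brought to 1000 mL → factor 1000/10 = 100
Step 3: unknown factor x
Step 4: 200 μL + 3800 μL = 4000 μL total → factor 4000/200 = 20
Step 5: 200 μL + 0.2 mL = 400 μL total → factor 400/200 = 2
Product of known-step factors = 4 × 10^5
Overall factor = 8.00 × 10^6 PFU/mL / (0.200 PFU/mL) = 4 × 10^7
x = 4 × 10^7 / 4 × 10^5 = 100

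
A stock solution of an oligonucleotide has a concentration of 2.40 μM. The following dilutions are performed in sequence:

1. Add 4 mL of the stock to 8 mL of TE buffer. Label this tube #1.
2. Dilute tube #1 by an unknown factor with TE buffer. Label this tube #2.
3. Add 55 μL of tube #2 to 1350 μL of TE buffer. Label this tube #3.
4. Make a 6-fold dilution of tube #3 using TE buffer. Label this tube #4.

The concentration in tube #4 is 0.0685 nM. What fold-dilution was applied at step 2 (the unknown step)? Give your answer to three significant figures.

Step 1: 4 mL + 8 mL = 12 mL total → factor 12/4 = 3
Step 2: unknown factor x
Step 3: 55 μL + 1350 μL = 1405 μL total → factor 1405/55 = 25.545
Step 4: 6-fold → factor 6
Product of known-step factors = 459.82
Overall factor = 2.40 μM / (0.0685 nM) = 35036
x = 35036 / 459.82 = 76.2

76.2-fold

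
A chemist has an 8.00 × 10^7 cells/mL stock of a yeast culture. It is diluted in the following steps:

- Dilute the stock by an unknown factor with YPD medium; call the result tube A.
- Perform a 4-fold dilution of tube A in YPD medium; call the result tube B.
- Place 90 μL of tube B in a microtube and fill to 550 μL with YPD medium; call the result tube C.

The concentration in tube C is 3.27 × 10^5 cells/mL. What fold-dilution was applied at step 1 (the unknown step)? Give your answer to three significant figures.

10.0-fold

Step 1: unknown factor x
Step 2: 4-fold → factor 4
Step 3: 90 μL brought to 550 μL → factor 550/90 = 6.1111
Product of known-step factors = 24.444
Overall factor = 8.00 × 10^7 cells/mL / (3.27 × 10^5 cells/mL) = 244.65
x = 244.65 / 24.444 = 10.0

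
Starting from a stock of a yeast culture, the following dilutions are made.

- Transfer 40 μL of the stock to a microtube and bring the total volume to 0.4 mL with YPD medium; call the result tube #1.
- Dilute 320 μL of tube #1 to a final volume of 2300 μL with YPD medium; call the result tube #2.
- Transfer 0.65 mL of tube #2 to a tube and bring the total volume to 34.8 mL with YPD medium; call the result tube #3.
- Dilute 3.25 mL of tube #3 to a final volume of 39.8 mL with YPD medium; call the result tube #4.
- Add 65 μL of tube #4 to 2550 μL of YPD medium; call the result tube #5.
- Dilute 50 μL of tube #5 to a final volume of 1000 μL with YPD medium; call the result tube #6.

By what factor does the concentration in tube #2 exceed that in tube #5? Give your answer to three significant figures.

2.64 × 10^4

Step 1: 40 μL brought to 0.4 mL → factor 400/40 = 10
Step 2: 320 μL brought to 2300 μL → factor 2300/320 = 7.1875
Step 3: 0.65 mL brought to 34.8 mL → factor 34.8/0.65 = 53.538
Step 4: 3.25 mL brought to 39.8 mL → factor 39.8/3.25 = 12.246
Step 5: 65 μL + 2550 μL = 2615 μL total → factor 2615/65 = 40.231
Dilution factor to tube #2 = 71.875; to tube #5 = 1.8958 × 10^6
[tube #2]/[tube #5] = (factor to tube #5)/(factor to tube #2) = 1.8958 × 10^6/71.875 = 2.64 × 10^4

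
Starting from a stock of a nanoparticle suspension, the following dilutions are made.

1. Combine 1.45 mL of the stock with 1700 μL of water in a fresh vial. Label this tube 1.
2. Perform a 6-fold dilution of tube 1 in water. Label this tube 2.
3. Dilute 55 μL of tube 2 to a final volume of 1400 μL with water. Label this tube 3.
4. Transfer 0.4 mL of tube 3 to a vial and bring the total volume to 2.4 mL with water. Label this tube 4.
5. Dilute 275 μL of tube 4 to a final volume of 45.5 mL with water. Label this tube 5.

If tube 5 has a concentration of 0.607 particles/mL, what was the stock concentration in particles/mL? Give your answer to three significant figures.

Step 1: 1.45 mL + 1700 μL = 3.15 mL total → factor 3.15/1.45 = 2.1724
Step 2: 6-fold → factor 6
Step 3: 55 μL brought to 1400 μL → factor 1400/55 = 25.455
Step 4: 0.4 mL brought to 2.4 mL → factor 2.4/0.4 = 6
Step 5: 275 μL brought to 45.5 mL → factor 45500/275 = 165.45
Overall dilution factor = 2.1724 × 6 × 25.455 × 6 × 165.45 = 3.2937 × 10^5
Stock = 0.607 particles/mL × 3.2937 × 10^5 = 2.00 × 10^5 particles/mL

2.00 × 10^5 particles/mL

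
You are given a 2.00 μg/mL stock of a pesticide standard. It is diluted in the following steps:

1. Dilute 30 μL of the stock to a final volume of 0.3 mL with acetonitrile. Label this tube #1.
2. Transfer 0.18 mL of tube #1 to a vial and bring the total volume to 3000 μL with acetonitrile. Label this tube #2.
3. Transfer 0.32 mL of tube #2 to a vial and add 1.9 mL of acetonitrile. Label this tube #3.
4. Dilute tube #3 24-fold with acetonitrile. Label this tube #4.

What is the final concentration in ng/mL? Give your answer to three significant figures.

Step 1: 30 μL brought to 0.3 mL → factor 300/30 = 10
Step 2: 0.18 mL brought to 3000 μL → factor 3/0.18 = 16.667
Step 3: 0.32 mL + 1.9 mL = 2.22 mL total → factor 2.22/0.32 = 6.9375
Step 4: 24-fold → factor 24
Overall dilution factor = 10 × 16.667 × 6.9375 × 24 = 27750
Final = 2.00 μg/mL / 27750 = 7.207 × 10^-5 μg/mL = 0.0721 ng/mL

0.0721 ng/mL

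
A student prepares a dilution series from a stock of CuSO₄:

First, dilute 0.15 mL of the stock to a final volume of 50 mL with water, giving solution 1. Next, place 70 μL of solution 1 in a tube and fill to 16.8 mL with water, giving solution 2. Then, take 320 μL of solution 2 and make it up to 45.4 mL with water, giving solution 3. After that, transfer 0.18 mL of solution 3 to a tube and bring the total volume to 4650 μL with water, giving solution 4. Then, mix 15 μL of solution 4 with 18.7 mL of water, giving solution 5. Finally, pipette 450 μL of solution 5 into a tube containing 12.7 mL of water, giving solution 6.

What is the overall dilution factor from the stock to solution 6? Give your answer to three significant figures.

Step 1: 0.15 mL brought to 50 mL → factor 50/0.15 = 333.33
Step 2: 70 μL brought to 16.8 mL → factor 16800/70 = 240
Step 3: 320 μL brought to 45.4 mL → factor 45400/320 = 141.88
Step 4: 0.18 mL brought to 4650 μL → factor 4.65/0.18 = 25.833
Step 5: 15 μL + 18.7 mL = 18715 μL total → factor 18715/15 = 1247.7
Step 6: 450 μL + 12.7 mL = 13150 μL total → factor 13150/450 = 29.222
Overall dilution factor = 333.33 × 240 × 141.88 × 25.833 × 1247.7 × 29.222 = 1.069 × 10^13

1.07 × 10^13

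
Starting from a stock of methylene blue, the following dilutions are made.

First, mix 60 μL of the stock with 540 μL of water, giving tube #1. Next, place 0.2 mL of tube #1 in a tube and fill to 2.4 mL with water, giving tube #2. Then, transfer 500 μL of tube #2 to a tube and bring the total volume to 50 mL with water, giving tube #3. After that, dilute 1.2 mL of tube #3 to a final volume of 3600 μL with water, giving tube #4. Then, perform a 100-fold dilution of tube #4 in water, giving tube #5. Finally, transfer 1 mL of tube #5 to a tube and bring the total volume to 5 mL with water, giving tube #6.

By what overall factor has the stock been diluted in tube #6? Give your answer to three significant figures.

1.80 × 10^7

Step 1: 60 μL + 540 μL = 600 μL total → factor 600/60 = 10
Step 2: 0.2 mL brought to 2.4 mL → factor 2.4/0.2 = 12
Step 3: 500 μL brought to 50 mL → factor 50000/500 = 100
Step 4: 1.2 mL brought to 3600 μL → factor 3.6/1.2 = 3
Step 5: 100-fold → factor 100
Step 6: 1 mL brought to 5 mL → factor 5/1 = 5
Overall dilution factor = 10 × 12 × 100 × 3 × 100 × 5 = 1.8 × 10^7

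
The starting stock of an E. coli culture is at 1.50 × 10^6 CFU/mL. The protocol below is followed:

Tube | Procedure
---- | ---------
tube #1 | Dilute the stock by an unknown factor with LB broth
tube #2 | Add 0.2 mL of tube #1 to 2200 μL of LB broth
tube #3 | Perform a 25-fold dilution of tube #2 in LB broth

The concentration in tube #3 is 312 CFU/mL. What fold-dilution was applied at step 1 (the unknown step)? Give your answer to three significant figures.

Step 1: unknown factor x
Step 2: 0.2 mL + 2200 μL = 2.4 mL total → factor 2.4/0.2 = 12
Step 3: 25-fold → factor 25
Product of known-step factors = 300
Overall factor = 1.50 × 10^6 CFU/mL / (312 CFU/mL) = 4807.7
x = 4807.7 / 300 = 16.0

16.0-fold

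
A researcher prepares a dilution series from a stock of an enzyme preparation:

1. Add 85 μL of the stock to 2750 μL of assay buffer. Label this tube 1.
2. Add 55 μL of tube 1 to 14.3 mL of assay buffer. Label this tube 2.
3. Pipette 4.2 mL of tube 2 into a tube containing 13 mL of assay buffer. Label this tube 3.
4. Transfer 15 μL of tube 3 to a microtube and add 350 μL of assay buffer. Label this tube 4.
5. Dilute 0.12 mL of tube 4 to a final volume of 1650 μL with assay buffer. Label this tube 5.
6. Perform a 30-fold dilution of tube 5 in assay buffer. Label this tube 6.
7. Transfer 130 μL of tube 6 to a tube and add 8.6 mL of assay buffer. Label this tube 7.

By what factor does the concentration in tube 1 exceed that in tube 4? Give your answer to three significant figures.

2.60 × 10^4

Step 1: 85 μL + 2750 μL = 2835 μL total → factor 2835/85 = 33.353
Step 2: 55 μL + 14.3 mL = 14355 μL total → factor 14355/55 = 261
Step 3: 4.2 mL + 13 mL = 17.2 mL total → factor 17.2/4.2 = 4.0952
Step 4: 15 μL + 350 μL = 365 μL total → factor 365/15 = 24.333
Dilution factor to tube 1 = 33.353; to tube 4 = 8.6747 × 10^5
[tube 1]/[tube 4] = (factor to tube 4)/(factor to tube 1) = 8.6747 × 10^5/33.353 = 2.60 × 10^4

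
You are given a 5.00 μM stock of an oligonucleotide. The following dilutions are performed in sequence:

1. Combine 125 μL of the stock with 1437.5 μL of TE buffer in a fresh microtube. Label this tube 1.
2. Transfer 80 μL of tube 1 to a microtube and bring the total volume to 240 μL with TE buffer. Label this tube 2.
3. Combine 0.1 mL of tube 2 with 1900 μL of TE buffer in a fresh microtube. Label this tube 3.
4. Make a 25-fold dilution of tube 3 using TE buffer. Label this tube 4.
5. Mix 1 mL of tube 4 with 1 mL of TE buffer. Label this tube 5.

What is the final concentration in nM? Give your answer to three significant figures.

0.133 nM

Step 1: 125 μL + 1437.5 μL = 1562.5 μL total → factor 1562.5/125 = 12.5
Step 2: 80 μL brought to 240 μL → factor 240/80 = 3
Step 3: 0.1 mL + 1900 μL = 2 mL total → factor 2/0.1 = 20
Step 4: 25-fold → factor 25
Step 5: 1 mL + 1 mL = 2 mL total → factor 2/1 = 2
Overall dilution factor = 12.5 × 3 × 20 × 25 × 2 = 37500
Final = 5.00 μM / 37500 = 0.0001333 μM = 0.133 nM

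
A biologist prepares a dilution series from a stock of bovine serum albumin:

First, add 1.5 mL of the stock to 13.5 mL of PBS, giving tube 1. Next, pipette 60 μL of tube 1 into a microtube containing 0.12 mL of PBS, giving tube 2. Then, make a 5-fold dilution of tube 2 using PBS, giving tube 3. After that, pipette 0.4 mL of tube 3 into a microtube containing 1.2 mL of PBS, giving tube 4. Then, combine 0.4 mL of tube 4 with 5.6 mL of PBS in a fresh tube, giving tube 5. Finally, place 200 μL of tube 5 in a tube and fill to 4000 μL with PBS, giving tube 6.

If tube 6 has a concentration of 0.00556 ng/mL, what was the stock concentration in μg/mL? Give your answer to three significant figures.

Step 1: 1.5 mL + 13.5 mL = 15 mL total → factor 15/1.5 = 10
Step 2: 60 μL + 0.12 mL = 180 μL total → factor 180/60 = 3
Step 3: 5-fold → factor 5
Step 4: 0.4 mL + 1.2 mL = 1.6 mL total → factor 1.6/0.4 = 4
Step 5: 0.4 mL + 5.6 mL = 6 mL total → factor 6/0.4 = 15
Step 6: 200 μL brought to 4000 μL → factor 4000/200 = 20
Overall dilution factor = 10 × 3 × 5 × 4 × 15 × 20 = 1.8 × 10^5
Stock = 0.00556 ng/mL × 1.8 × 10^5 = 1001 ng/mL = 1.00 μg/mL

1.00 μg/mL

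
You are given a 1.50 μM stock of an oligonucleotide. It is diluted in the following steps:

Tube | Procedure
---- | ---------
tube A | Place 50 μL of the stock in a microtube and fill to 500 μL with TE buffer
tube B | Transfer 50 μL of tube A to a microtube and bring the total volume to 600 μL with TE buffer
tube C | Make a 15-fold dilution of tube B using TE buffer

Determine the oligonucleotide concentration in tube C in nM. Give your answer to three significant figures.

0.833 nM

Step 1: 50 μL brought to 500 μL → factor 500/50 = 10
Step 2: 50 μL brought to 600 μL → factor 600/50 = 12
Step 3: 15-fold → factor 15
Overall dilution factor = 10 × 12 × 15 = 1800
Final = 1.50 μM / 1800 = 0.0008333 μM = 0.833 nM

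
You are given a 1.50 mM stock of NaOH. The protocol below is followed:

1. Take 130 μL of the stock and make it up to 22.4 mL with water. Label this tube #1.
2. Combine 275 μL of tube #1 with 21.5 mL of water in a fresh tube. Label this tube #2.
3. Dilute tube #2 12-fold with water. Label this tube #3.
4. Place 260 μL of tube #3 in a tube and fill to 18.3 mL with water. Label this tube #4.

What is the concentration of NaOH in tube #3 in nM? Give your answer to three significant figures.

Step 1: 130 μL brought to 22.4 mL → factor 22400/130 = 172.31
Step 2: 275 μL + 21.5 mL = 21775 μL total → factor 21775/275 = 79.182
Step 3: 12-fold → factor 12
Dilution factor through tube #3 = 172.31 × 79.182 × 12 = 1.6372 × 10^5
[tube #3] = 1.50 mM / 1.6372 × 10^5 = 9.162 × 10^-6 mM = 9.16 nM

9.16 nM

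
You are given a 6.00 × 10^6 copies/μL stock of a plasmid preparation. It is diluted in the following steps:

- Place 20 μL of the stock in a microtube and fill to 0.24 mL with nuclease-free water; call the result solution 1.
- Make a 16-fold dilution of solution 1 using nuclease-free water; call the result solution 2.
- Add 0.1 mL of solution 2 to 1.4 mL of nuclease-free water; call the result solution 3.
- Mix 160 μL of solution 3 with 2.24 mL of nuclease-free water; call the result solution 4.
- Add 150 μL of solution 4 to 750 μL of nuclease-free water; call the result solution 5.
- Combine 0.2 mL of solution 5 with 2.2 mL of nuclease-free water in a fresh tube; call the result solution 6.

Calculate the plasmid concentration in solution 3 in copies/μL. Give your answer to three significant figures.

2.08 × 10^3 copies/μL

Step 1: 20 μL brought to 0.24 mL → factor 240/20 = 12
Step 2: 16-fold → factor 16
Step 3: 0.1 mL + 1.4 mL = 1.5 mL total → factor 1.5/0.1 = 15
Dilution factor through solution 3 = 12 × 16 × 15 = 2880
[solution 3] = 6.00 × 10^6 copies/μL / 2880 = 2.08 × 10^3 copies/μL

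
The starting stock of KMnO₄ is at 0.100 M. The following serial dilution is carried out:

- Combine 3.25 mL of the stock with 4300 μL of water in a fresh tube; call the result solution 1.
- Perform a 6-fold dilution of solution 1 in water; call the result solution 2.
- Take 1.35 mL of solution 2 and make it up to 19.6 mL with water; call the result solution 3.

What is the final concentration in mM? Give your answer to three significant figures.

0.494 mM

Step 1: 3.25 mL + 4300 μL = 7.55 mL total → factor 7.55/3.25 = 2.3231
Step 2: 6-fold → factor 6
Step 3: 1.35 mL brought to 19.6 mL → factor 19.6/1.35 = 14.519
Overall dilution factor = 2.3231 × 6 × 14.519 = 202.37
Final = 0.100 M / 202.37 = 0.0004942 M = 0.494 mM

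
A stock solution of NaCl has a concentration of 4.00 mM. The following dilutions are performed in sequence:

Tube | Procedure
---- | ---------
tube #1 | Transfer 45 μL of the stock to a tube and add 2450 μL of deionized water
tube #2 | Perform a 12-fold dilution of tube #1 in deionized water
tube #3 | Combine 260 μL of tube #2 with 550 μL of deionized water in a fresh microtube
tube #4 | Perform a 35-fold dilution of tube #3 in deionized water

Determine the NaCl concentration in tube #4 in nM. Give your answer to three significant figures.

55.1 nM

Step 1: 45 μL + 2450 μL = 2495 μL total → factor 2495/45 = 55.444
Step 2: 12-fold → factor 12
Step 3: 260 μL + 550 μL = 810 μL total → factor 810/260 = 3.1154
Step 4: 35-fold → factor 35
Overall dilution factor = 55.444 × 12 × 3.1154 × 35 = 72547
Final = 4.00 mM / 72547 = 5.514 × 10^-5 mM = 55.1 nM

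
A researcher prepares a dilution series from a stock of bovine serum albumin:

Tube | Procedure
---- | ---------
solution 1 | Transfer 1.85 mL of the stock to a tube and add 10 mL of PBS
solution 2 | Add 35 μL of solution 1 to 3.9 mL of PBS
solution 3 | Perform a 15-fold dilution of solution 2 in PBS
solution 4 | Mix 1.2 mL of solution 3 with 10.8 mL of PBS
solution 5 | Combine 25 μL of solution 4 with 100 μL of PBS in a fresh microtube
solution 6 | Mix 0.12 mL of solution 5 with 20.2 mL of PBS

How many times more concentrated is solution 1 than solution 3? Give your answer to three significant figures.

1.69 × 10^3

Step 1: 1.85 mL + 10 mL = 11.85 mL total → factor 11.85/1.85 = 6.4054
Step 2: 35 μL + 3.9 mL = 3935 μL total → factor 3935/35 = 112.43
Step 3: 15-fold → factor 15
Dilution factor to solution 1 = 6.4054; to solution 3 = 10802
[solution 1]/[solution 3] = (factor to solution 3)/(factor to solution 1) = 10802/6.4054 = 1.69 × 10^3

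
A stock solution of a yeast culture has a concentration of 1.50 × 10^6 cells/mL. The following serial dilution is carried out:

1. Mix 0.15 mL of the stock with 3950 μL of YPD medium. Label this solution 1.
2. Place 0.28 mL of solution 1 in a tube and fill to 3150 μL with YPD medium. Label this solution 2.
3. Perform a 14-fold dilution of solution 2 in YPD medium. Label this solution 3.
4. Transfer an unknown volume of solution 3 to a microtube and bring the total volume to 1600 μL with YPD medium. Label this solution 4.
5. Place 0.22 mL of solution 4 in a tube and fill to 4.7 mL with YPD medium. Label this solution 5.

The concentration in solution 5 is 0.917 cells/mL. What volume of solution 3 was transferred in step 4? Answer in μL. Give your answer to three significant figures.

Step 1: 0.15 mL + 3950 μL = 4.1 mL total → factor 4.1/0.15 = 27.333
Step 2: 0.28 mL brought to 3150 μL → factor 3.15/0.28 = 11.25
Step 3: 14-fold → factor 14
Step 4: v brought to 1600 μL → factor = 1600 μL/v
Step 5: 0.22 mL brought to 4.7 mL → factor 4.7/0.22 = 21.364
Product of known-step factors = 91970
Overall factor = 1.50 × 10^6 cells/mL / (0.917 cells/mL) = 1.6358 × 10^6
Step-4 factor = 1.6358 × 10^6 / 91970 = 17.786
v = 1600 μL / 17.786 = 90.0 μL

90.0 μL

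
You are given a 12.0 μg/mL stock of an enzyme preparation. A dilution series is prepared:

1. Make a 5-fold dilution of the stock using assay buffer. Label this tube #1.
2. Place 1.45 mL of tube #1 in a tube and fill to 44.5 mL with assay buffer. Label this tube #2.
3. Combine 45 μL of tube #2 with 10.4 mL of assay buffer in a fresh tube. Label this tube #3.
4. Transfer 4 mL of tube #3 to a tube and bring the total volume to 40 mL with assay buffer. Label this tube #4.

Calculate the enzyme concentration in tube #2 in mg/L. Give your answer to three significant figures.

Step 1: 5-fold → factor 5
Step 2: 1.45 mL brought to 44.5 mL → factor 44.5/1.45 = 30.69
Dilution factor through tube #2 = 5 × 30.69 = 153.45
[tube #2] = 12.0 μg/mL / 153.45 = 0.07820 μg/mL = 0.0782 mg/L

0.0782 mg/L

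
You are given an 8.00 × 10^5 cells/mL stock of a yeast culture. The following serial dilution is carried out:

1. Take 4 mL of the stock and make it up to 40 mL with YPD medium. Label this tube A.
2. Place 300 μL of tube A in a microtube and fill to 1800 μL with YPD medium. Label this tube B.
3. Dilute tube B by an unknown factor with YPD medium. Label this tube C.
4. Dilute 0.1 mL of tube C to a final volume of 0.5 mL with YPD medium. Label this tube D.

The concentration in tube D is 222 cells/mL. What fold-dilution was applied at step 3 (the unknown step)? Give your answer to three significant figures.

Step 1: 4 mL brought to 40 mL → factor 40/4 = 10
Step 2: 300 μL brought to 1800 μL → factor 1800/300 = 6
Step 3: unknown factor x
Step 4: 0.1 mL brought to 0.5 mL → factor 0.5/0.1 = 5
Product of known-step factors = 300
Overall factor = 8.00 × 10^5 cells/mL / (222 cells/mL) = 3603.6
x = 3603.6 / 300 = 12.0

12.0-fold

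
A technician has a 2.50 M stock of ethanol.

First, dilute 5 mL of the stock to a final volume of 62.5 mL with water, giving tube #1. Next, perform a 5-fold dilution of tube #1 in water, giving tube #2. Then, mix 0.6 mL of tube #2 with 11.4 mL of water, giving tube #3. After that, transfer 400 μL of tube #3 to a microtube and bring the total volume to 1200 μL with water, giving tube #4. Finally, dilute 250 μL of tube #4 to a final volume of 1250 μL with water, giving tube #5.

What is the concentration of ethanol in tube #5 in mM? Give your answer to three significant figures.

0.133 mM

Step 1: 5 mL brought to 62.5 mL → factor 62.5/5 = 12.5
Step 2: 5-fold → factor 5
Step 3: 0.6 mL + 11.4 mL = 12 mL total → factor 12/0.6 = 20
Step 4: 400 μL brought to 1200 μL → factor 1200/400 = 3
Step 5: 250 μL brought to 1250 μL → factor 1250/250 = 5
Overall dilution factor = 12.5 × 5 × 20 × 3 × 5 = 18750
Final = 2.50 M / 18750 = 0.0001333 M = 0.133 mM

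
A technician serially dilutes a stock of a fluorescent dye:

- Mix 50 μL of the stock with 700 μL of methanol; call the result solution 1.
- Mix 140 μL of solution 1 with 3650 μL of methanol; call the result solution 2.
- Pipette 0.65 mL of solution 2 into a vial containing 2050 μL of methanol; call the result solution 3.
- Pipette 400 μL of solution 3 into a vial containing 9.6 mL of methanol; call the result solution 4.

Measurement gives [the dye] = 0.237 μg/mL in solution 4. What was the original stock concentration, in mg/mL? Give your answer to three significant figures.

Step 1: 50 μL + 700 μL = 750 μL total → factor 750/50 = 15
Step 2: 140 μL + 3650 μL = 3790 μL total → factor 3790/140 = 27.071
Step 3: 0.65 mL + 2050 μL = 2.7 mL total → factor 2.7/0.65 = 4.1538
Step 4: 400 μL + 9.6 mL = 10000 μL total → factor 10000/400 = 25
Overall dilution factor = 15 × 27.071 × 4.1538 × 25 = 42169
Stock = 0.237 μg/mL × 42169 = 9994 μg/mL = 9.99 mg/mL

9.99 mg/mL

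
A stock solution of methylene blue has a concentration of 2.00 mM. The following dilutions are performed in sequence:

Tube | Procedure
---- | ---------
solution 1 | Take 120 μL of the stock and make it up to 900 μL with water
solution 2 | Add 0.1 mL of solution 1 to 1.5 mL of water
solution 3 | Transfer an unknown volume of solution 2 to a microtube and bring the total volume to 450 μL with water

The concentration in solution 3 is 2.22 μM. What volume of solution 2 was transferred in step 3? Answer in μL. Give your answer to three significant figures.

Step 1: 120 μL brought to 900 μL → factor 900/120 = 7.5
Step 2: 0.1 mL + 1.5 mL = 1.6 mL total → factor 1.6/0.1 = 16
Step 3: v brought to 450 μL → factor = 450 μL/v
Product of known-step factors = 120
Overall factor = 2.00 mM / (2.22 μM) = 900.9
Step-3 factor = 900.9 / 120 = 7.5075
v = 450 μL / 7.5075 = 59.9 μL

59.9 μL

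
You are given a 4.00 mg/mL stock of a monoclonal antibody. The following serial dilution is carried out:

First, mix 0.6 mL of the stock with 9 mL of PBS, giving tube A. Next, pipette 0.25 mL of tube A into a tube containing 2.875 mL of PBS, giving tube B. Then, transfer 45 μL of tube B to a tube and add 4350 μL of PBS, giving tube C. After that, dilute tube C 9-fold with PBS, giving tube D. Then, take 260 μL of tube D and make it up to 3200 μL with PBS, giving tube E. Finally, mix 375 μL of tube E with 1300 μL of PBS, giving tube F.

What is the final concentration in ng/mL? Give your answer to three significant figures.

0.414 ng/mL

Step 1: 0.6 mL + 9 mL = 9.6 mL total → factor 9.6/0.6 = 16
Step 2: 0.25 mL + 2.875 mL = 3.125 mL total → factor 3.125/0.25 = 12.5
Step 3: 45 μL + 4350 μL = 4395 μL total → factor 4395/45 = 97.667
Step 4: 9-fold → factor 9
Step 5: 260 μL brought to 3200 μL → factor 3200/260 = 12.308
Step 6: 375 μL + 1300 μL = 1675 μL total → factor 1675/375 = 4.4667
Overall dilution factor = 16 × 12.5 × 97.667 × 9 × 12.308 × 4.4667 = 9.6645 × 10^6
Final = 4.00 mg/mL / 9.6645 × 10^6 = 4.139 × 10^-7 mg/mL = 0.414 ng/mL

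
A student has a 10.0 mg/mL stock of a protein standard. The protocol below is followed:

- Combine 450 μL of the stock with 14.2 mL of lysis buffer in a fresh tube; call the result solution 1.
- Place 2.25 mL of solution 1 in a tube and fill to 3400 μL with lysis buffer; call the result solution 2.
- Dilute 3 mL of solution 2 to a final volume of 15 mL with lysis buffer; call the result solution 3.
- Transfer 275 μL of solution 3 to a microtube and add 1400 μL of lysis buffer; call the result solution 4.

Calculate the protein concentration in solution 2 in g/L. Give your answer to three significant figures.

Step 1: 450 μL + 14.2 mL = 14650 μL total → factor 14650/450 = 32.556
Step 2: 2.25 mL brought to 3400 μL → factor 3.4/2.25 = 1.5111
Dilution factor through solution 2 = 32.556 × 1.5111 = 49.195
[solution 2] = 10.0 mg/mL / 49.195 = 0.2033 mg/mL = 0.203 g/L

0.203 g/L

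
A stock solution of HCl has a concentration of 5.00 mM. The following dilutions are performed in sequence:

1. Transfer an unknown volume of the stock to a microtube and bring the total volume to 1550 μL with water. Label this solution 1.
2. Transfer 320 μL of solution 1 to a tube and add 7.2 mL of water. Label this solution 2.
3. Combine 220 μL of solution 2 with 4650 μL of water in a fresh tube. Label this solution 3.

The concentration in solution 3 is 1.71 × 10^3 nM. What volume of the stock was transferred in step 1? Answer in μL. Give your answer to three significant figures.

276 μL

Step 1: v brought to 1550 μL → factor = 1550 μL/v
Step 2: 320 μL + 7.2 mL = 7520 μL total → factor 7520/320 = 23.5
Step 3: 220 μL + 4650 μL = 4870 μL total → factor 4870/220 = 22.136
Product of known-step factors = 520.2
Overall factor = 5.00 mM / (1.71 × 10^3 nM) = 2924
Step-1 factor = 2924 / 520.2 = 5.6208
v = 1550 μL / 5.6208 = 276 μL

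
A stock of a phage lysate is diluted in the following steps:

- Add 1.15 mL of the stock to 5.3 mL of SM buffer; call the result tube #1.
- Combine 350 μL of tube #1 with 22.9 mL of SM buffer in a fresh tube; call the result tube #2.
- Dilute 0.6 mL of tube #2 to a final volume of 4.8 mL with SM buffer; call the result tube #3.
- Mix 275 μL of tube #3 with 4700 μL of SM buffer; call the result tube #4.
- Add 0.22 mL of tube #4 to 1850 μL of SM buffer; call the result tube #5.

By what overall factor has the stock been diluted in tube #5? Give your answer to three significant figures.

Step 1: 1.15 mL + 5.3 mL = 6.45 mL total → factor 6.45/1.15 = 5.6087
Step 2: 350 μL + 22.9 mL = 23250 μL total → factor 23250/350 = 66.429
Step 3: 0.6 mL brought to 4.8 mL → factor 4.8/0.6 = 8
Step 4: 275 μL + 4700 μL = 4975 μL total → factor 4975/275 = 18.091
Step 5: 0.22 mL + 1850 μL = 2.07 mL total → factor 2.07/0.22 = 9.4091
Overall dilution factor = 5.6087 × 66.429 × 8 × 18.091 × 9.4091 = 5.0736 × 10^5

5.07 × 10^5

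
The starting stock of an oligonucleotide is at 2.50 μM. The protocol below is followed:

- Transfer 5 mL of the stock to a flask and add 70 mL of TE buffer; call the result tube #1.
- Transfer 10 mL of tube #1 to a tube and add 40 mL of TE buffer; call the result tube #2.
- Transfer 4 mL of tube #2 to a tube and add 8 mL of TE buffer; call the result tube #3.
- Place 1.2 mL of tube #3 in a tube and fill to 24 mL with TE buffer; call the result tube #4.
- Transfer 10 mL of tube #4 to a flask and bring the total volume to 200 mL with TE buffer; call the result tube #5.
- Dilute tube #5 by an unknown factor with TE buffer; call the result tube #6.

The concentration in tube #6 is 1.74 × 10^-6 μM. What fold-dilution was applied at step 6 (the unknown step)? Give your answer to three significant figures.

16.0-fold

Step 1: 5 mL + 70 mL = 75 mL total → factor 75/5 = 15
Step 2: 10 mL + 40 mL = 50 mL total → factor 50/10 = 5
Step 3: 4 mL + 8 mL = 12 mL total → factor 12/4 = 3
Step 4: 1.2 mL brought to 24 mL → factor 24/1.2 = 20
Step 5: 10 mL brought to 200 mL → factor 200/10 = 20
Step 6: unknown factor x
Product of known-step factors = 90000
Overall factor = 2.50 μM / (1.74 × 10^-6 μM) = 1.4368 × 10^6
x = 1.4368 × 10^6 / 90000 = 16.0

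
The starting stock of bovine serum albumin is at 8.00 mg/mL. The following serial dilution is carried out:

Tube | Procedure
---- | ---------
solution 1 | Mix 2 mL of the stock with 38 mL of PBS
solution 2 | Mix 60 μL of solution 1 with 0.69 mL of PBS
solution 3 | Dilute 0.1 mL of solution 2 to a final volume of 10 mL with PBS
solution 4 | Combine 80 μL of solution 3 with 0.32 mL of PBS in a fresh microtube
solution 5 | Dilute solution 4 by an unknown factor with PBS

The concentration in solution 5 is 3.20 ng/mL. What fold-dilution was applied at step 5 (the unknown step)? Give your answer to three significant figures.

20.0-fold

Step 1: 2 mL + 38 mL = 40 mL total → factor 40/2 = 20
Step 2: 60 μL + 0.69 mL = 750 μL total → factor 750/60 = 12.5
Step 3: 0.1 mL brought to 10 mL → factor 10/0.1 = 100
Step 4: 80 μL + 0.32 mL = 400 μL total → factor 400/80 = 5
Step 5: unknown factor x
Product of known-step factors = 1.25 × 10^5
Overall factor = 8.00 mg/mL / (3.20 ng/mL) = 2.5 × 10^6
x = 2.5 × 10^6 / 1.25 × 10^5 = 20.0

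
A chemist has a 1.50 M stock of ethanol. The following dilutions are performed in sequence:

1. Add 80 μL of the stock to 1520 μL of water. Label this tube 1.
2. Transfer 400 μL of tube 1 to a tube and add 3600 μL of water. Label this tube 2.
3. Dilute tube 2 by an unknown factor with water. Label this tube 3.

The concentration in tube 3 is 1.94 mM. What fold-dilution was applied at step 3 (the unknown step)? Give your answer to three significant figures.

Step 1: 80 μL + 1520 μL = 1600 μL total → factor 1600/80 = 20
Step 2: 400 μL + 3600 μL = 4000 μL total → factor 4000/400 = 10
Step 3: unknown factor x
Product of known-step factors = 200
Overall factor = 1.50 M / (1.94 mM) = 773.2
x = 773.2 / 200 = 3.87

3.87-fold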